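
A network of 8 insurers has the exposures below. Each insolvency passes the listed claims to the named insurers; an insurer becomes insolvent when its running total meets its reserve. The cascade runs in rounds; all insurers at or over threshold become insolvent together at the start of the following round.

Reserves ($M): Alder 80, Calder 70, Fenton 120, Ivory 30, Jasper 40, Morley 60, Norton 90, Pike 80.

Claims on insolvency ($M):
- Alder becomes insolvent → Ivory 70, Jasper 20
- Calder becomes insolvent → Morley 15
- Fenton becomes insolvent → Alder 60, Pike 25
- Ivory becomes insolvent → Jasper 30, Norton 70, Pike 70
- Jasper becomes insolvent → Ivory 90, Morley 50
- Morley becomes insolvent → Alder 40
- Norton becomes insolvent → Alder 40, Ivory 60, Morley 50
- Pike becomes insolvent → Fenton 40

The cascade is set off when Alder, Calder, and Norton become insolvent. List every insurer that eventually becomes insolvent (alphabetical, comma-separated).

Round 1 — Alder, Calder, Norton become insolvent (initial).
  Ivory: +70+60 → 130 ≥ 30
  Jasper: +20 → 20 < 40
  Morley: +15+50 → 65 ≥ 60
Round 2 — Ivory, Morley become insolvent.
  Jasper: +30 → 50 ≥ 40
  Pike: +70 → 70 < 80
Round 3 — Jasper becomes insolvent.
No further insolvencies.

Alder, Calder, Ivory, Jasper, Morley, Norton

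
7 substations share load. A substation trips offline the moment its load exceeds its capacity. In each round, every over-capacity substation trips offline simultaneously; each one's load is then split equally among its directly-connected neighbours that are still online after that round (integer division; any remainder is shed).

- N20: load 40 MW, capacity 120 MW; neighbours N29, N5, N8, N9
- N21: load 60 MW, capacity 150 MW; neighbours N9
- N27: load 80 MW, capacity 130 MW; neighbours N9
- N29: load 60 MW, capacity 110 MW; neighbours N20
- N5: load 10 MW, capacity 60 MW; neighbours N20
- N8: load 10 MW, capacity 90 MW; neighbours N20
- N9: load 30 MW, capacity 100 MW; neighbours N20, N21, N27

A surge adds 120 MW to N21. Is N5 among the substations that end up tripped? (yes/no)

no

Round 1 — N21 at 180 > 150. N21 trips offline.
  N21 sheds 180 MW to N9: 180 each.
    N9: 30+180 = 210 > 100
Round 2 — N9 trips offline.
  N9 sheds 210 MW to N20, N27: 105 each.
    N20: 40+105 = 145 > 120
    N27: 80+105 = 185 > 130
Round 3 — N20, N27 trip offline.
  N20 sheds 145 MW to N29, N5, N8: 48 each (1 lost).
    N29: 60+48 = 108 ≤ 110
    N5: 10+48 = 58 ≤ 60
    N8: 10+48 = 58 ≤ 90
  N27 sheds 185 MW: no online neighbours, lost.
No further trips.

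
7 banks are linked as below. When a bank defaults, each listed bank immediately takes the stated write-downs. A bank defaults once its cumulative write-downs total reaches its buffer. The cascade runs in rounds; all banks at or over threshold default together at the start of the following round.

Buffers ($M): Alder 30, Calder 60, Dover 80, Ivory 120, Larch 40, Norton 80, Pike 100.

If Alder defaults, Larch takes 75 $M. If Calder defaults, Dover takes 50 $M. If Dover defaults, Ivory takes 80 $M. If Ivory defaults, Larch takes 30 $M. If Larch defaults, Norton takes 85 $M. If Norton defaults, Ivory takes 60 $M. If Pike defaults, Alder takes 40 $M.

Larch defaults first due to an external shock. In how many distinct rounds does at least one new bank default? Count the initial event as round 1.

2

Round 1 — Larch defaults (initial).
  Norton: +85 → 85 ≥ 80
Round 2 — Norton defaults.
  Ivory: +60 → 60 < 120
No further defaults.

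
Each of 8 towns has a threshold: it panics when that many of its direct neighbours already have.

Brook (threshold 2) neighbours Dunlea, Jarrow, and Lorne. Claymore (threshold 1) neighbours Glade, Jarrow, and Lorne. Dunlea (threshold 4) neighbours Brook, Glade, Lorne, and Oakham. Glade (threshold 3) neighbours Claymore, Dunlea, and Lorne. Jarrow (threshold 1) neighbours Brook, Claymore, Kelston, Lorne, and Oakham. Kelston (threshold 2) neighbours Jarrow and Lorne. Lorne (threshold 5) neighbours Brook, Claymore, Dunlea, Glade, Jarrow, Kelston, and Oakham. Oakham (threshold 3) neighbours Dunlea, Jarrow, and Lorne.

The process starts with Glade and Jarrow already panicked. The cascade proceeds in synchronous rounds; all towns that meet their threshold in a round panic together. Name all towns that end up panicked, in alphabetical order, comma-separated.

Claymore, Glade, Jarrow

Round 1 — Glade, Jarrow panic (initial).
Round 2 — checking thresholds:
  Brook: 1 of 3 neighbours < 2, not yet.
  Claymore: 2 of 3 neighbours ≥ 1, panics.
  Dunlea: 1 of 4 neighbours < 4, not yet.
  Kelston: 1 of 2 neighbours < 2, not yet.
  Lorne: 2 of 7 neighbours < 5, not yet.
  Oakham: 1 of 3 neighbours < 3, not yet.
Round 3 — no new panics; cascade stops.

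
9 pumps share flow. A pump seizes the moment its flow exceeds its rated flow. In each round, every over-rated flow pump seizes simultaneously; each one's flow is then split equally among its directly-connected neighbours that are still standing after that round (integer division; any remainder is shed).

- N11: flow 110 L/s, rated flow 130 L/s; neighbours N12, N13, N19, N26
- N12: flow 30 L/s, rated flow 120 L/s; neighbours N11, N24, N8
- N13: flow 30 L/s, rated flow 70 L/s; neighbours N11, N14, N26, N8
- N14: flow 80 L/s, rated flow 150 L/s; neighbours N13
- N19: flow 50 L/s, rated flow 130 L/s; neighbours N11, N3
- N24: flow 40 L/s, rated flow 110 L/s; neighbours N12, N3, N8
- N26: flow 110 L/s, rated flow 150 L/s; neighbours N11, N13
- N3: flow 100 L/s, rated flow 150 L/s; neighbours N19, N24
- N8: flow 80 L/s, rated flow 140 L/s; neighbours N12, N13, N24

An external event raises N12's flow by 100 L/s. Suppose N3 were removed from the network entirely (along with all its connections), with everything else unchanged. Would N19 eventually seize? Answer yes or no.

no

With N3 removed:
Round 1 — N12 at 130 > 120. N12 seizes.
  N12 sheds 130 L/s to N11, N24, N8: 43 each (1 lost).
    N11: 110+43 = 153 > 130
    N24: 40+43 = 83 ≤ 110
    N8: 80+43 = 123 ≤ 140
Round 2 — N11 seizes.
  N11 sheds 153 L/s to N13, N19, N26: 51 each.
    N13: 30+51 = 81 > 70
    N19: 50+51 = 101 ≤ 130
    N26: 110+51 = 161 > 150
Round 3 — N13, N26 seize.
  N13 sheds 81 L/s to N14, N8: 40 each (1 lost).
    N14: 80+40 = 120 ≤ 150
    N8: 123+40 = 163 > 140
  N26 sheds 161 L/s: no online neighbours, lost.
Round 4 — N8 seizes.
  N8 sheds 163 L/s to N24: 163 each.
    N24: 83+163 = 246 > 110
Round 5 — N24 seizes.
  N24 sheds 246 L/s: no online neighbours, lost.
No further seizures.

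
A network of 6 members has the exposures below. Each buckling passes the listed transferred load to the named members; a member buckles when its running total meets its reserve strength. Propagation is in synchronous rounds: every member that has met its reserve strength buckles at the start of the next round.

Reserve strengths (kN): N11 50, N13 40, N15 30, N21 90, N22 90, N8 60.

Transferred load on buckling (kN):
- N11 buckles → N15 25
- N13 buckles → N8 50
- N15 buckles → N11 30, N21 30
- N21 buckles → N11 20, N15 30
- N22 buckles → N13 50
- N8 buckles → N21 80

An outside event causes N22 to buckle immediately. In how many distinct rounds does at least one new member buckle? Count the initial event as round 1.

Round 1 — N22 buckles (initial).
  N13: +50 → 50 ≥ 40
Round 2 — N13 buckles.
  N8: +50 → 50 < 60
No further bucklings.

2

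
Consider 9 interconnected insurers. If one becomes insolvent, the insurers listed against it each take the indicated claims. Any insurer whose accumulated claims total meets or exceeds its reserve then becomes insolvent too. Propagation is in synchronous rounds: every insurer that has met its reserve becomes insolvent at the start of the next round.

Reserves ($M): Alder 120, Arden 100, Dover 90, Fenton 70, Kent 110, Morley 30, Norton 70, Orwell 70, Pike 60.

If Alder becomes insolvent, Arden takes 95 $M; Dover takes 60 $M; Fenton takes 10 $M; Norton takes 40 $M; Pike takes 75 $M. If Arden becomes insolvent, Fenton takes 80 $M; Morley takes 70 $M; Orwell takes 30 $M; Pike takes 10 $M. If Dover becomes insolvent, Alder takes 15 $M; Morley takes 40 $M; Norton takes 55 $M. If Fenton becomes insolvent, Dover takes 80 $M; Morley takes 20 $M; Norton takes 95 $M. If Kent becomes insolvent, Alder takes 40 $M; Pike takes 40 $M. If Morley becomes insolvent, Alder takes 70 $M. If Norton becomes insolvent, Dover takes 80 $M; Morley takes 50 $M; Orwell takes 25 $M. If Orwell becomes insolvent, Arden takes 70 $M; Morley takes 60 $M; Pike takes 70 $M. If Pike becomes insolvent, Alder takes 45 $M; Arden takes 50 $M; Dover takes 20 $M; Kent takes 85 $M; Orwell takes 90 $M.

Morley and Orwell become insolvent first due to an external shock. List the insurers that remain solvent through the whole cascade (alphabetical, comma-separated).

Round 1 — Morley, Orwell become insolvent (initial).
  Alder: +70 → 70 < 120
  Arden: +70 → 70 < 100
  Pike: +70 → 70 ≥ 60
Round 2 — Pike becomes insolvent.
  Alder: +45 → 115 < 120
  Arden: +50 → 120 ≥ 100
  Dover: +20 → 20 < 90
  Kent: +85 → 85 < 110
Round 3 — Arden becomes insolvent.
  Fenton: +80 → 80 ≥ 70
Round 4 — Fenton becomes insolvent.
  Dover: +80 → 100 ≥ 90
  Norton: +95 → 95 ≥ 70
Round 5 — Dover, Norton become insolvent.
  Alder: +15 → 130 ≥ 120
Round 6 — Alder becomes insolvent.
No further insolvencies.

Kent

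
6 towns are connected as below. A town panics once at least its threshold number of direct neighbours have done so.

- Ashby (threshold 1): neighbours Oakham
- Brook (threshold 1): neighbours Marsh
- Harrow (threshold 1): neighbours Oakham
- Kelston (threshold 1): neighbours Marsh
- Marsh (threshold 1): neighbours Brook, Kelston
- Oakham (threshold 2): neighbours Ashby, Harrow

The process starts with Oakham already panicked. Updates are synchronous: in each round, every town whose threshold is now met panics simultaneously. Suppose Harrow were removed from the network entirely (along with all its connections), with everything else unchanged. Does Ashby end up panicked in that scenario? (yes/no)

With Harrow removed:
Round 1 — Oakham panics (initial).
Round 2 — checking thresholds:
  Ashby: 1 of 1 neighbours ≥ 1, panics.
Round 3 — no new panics; cascade stops.

yes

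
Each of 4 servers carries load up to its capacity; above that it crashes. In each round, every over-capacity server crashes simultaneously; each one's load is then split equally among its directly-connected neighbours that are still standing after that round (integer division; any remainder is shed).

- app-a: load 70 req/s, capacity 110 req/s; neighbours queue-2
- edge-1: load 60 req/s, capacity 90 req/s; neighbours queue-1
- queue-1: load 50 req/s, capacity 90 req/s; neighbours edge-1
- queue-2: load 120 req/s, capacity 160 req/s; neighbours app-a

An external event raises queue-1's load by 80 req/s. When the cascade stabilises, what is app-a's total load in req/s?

70

Round 1 — queue-1 at 130 > 90. queue-1 crashes.
  queue-1 sheds 130 req/s to edge-1: 130 each.
    edge-1: 60+130 = 190 > 90
Round 2 — edge-1 crashes.
  edge-1 sheds 190 req/s: no online neighbours, lost.
No further crashes.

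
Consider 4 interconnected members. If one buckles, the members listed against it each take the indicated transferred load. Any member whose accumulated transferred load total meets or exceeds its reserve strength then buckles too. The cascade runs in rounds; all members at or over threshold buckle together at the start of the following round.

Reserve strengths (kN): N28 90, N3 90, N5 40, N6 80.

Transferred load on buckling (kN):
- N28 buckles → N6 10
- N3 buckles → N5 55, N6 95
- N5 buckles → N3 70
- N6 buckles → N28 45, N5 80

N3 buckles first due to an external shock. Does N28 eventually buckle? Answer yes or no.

no

Round 1 — N3 buckles (initial).
  N5: +55 → 55 ≥ 40
  N6: +95 → 95 ≥ 80
Round 2 — N5, N6 buckle.
  N28: +45 → 45 < 90
No further bucklings.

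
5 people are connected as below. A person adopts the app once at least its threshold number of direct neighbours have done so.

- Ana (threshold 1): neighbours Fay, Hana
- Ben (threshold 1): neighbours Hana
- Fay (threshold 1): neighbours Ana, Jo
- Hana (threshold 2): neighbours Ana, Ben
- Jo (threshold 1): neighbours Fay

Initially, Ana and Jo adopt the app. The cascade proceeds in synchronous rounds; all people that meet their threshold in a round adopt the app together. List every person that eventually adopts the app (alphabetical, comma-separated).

Round 1 — Ana, Jo adopt the app (initial).
Round 2 — checking thresholds:
  Fay: 2 of 2 neighbours ≥ 1, adopts the app.
  Hana: 1 of 2 neighbours < 2, not yet.
Round 3 — no new adoptions; cascade stops.

Ana, Fay, Jo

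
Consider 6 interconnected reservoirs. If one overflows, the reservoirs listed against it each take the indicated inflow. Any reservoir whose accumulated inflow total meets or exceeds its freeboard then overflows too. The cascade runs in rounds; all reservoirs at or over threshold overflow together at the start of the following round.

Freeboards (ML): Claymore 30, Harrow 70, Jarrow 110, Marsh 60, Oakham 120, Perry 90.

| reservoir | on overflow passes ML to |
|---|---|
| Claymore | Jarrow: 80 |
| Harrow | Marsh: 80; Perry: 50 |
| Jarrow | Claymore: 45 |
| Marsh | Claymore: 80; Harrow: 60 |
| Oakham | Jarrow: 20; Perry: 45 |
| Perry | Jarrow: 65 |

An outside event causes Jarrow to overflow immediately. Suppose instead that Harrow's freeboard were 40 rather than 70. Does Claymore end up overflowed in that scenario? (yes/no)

With Harrow's freeboard at 40:
Round 1 — Jarrow overflows (initial).
  Claymore: +45 → 45 ≥ 30
Round 2 — Claymore overflows.
No further overflows.

yes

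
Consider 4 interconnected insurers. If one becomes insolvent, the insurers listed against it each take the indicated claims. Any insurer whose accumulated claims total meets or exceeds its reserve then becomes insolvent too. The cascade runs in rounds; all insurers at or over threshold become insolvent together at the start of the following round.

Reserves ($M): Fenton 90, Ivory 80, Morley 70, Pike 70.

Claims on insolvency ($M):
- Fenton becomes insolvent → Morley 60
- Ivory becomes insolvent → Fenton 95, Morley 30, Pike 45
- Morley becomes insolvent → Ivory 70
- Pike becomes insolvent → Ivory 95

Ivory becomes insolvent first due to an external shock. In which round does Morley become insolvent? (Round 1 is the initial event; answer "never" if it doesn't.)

3

Round 1 — Ivory becomes insolvent (initial).
  Fenton: +95 → 95 ≥ 90
  Morley: +30 → 30 < 70
  Pike: +45 → 45 < 70
Round 2 — Fenton becomes insolvent.
  Morley: +60 → 90 ≥ 70
Round 3 — Morley becomes insolvent.
No further insolvencies.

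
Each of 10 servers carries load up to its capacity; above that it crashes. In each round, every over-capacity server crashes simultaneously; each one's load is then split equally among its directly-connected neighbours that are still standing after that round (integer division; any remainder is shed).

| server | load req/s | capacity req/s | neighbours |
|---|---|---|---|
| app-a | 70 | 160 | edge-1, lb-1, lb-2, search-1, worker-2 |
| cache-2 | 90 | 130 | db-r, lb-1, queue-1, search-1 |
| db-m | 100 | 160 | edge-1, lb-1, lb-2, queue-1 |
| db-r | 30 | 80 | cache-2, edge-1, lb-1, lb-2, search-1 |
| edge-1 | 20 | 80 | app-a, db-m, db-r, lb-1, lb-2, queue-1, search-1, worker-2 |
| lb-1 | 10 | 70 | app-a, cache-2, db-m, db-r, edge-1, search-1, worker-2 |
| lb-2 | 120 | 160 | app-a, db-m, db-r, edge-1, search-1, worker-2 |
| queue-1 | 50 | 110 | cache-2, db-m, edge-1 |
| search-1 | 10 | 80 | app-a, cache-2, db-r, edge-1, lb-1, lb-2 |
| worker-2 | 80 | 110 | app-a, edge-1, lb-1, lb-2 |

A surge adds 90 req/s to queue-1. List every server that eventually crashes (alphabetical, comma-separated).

cache-2, queue-1

Round 1 — queue-1 at 140 > 110. queue-1 crashes.
  queue-1 sheds 140 req/s to cache-2, db-m, edge-1: 46 each (2 lost).
    cache-2: 90+46 = 136 > 130
    db-m: 100+46 = 146 ≤ 160
    edge-1: 20+46 = 66 ≤ 80
Round 2 — cache-2 crashes.
  cache-2 sheds 136 req/s to db-r, lb-1, search-1: 45 each (1 lost).
    db-r: 30+45 = 75 ≤ 80
    lb-1: 10+45 = 55 ≤ 70
    search-1: 10+45 = 55 ≤ 80
No further crashes.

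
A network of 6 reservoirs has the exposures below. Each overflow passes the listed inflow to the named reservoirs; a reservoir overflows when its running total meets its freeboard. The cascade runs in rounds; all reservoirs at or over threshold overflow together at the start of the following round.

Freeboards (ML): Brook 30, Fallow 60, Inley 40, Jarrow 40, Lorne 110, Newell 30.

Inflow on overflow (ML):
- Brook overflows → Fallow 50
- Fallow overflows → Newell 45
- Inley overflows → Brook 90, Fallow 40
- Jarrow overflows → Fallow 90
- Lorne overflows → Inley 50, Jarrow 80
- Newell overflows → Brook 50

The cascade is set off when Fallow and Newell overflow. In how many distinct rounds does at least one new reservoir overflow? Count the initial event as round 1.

Round 1 — Fallow, Newell overflow (initial).
  Brook: +50 → 50 ≥ 30
Round 2 — Brook overflows.
No further overflows.

2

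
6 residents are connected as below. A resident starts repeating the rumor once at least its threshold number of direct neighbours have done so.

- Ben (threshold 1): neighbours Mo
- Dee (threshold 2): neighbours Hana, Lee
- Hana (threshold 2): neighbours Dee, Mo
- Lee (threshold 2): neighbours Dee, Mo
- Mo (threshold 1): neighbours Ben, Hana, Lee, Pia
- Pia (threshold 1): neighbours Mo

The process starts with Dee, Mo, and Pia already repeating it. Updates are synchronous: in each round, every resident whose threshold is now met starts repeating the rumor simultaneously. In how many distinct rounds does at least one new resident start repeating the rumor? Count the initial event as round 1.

Round 1 — Dee, Mo, Pia start repeating the rumor (initial).
Round 2 — checking thresholds:
  Ben: 1 of 1 neighbours ≥ 1, starts repeating the rumor.
  Hana: 2 of 2 neighbours ≥ 2, starts repeating the rumor.
  Lee: 2 of 2 neighbours ≥ 2, starts repeating the rumor.
Round 3 — no new spreads; cascade stops.

2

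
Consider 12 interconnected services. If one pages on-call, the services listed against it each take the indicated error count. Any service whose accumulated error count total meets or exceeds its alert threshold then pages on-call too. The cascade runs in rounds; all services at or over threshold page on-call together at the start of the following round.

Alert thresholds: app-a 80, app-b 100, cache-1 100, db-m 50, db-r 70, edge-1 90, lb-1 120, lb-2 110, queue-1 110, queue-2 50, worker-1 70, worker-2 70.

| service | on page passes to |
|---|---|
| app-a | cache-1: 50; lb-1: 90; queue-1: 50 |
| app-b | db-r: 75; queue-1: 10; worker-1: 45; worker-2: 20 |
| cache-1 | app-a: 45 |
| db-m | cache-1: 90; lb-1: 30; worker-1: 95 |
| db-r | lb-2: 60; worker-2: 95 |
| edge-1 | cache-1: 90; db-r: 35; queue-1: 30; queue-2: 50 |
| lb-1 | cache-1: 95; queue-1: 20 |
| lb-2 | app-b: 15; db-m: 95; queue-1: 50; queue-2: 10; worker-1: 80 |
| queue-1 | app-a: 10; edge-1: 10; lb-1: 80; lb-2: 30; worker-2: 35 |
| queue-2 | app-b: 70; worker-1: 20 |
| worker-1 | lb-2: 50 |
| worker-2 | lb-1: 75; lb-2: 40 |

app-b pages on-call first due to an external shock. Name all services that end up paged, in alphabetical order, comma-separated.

Round 1 — app-b pages on-call (initial).
  db-r: +75 → 75 ≥ 70
  queue-1: +10 → 10 < 110
  worker-1: +45 → 45 < 70
  worker-2: +20 → 20 < 70
Round 2 — db-r pages on-call.
  lb-2: +60 → 60 < 110
  worker-2: +95 → 115 ≥ 70
Round 3 — worker-2 pages on-call.
  lb-1: +75 → 75 < 120
  lb-2: +40 → 100 < 110
No further pages.

app-b, db-r, worker-2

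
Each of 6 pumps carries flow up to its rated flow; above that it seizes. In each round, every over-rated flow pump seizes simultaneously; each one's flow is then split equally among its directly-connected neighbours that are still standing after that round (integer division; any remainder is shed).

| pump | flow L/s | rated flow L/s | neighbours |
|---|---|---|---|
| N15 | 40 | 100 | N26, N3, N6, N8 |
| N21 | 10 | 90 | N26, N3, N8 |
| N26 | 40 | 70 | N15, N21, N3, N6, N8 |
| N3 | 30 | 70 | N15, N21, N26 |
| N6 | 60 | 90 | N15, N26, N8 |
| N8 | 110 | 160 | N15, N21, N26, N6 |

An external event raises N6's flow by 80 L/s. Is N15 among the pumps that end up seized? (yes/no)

yes

Round 1 — N6 at 140 > 90. N6 seizes.
  N6 sheds 140 L/s to N15, N26, N8: 46 each (2 lost).
    N15: 40+46 = 86 ≤ 100
    N26: 40+46 = 86 > 70
    N8: 110+46 = 156 ≤ 160
Round 2 — N26 seizes.
  N26 sheds 86 L/s to N15, N21, N3, N8: 21 each (2 lost).
    N15: 86+21 = 107 > 100
    N21: 10+21 = 31 ≤ 90
    N3: 30+21 = 51 ≤ 70
    N8: 156+21 = 177 > 160
Round 3 — N15, N8 seize.
  N15 sheds 107 L/s to N3: 107 each.
    N3: 51+107 = 158 > 70
  N8 sheds 177 L/s to N21: 177 each.
    N21: 31+177 = 208 > 90
Round 4 — N21, N3 seize.
  N21 sheds 208 L/s: no online neighbours, lost.
  N3 sheds 158 L/s: no online neighbours, lost.
No further seizures.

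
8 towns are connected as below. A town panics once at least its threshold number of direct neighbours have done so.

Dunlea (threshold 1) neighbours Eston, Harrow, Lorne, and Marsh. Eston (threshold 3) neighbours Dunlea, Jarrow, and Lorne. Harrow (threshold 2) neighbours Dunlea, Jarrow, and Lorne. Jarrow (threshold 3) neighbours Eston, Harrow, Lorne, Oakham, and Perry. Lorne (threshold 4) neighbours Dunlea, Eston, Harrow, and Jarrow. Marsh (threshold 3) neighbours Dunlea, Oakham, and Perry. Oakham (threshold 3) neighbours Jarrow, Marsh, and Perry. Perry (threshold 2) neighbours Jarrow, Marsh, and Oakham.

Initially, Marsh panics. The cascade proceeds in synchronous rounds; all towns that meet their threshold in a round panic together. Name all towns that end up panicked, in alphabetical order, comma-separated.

Dunlea, Marsh

Round 1 — Marsh panics (initial).
Round 2 — checking thresholds:
  Dunlea: 1 of 4 neighbours ≥ 1, panics.
  Oakham: 1 of 3 neighbours < 3, below threshold.
  Perry: 1 of 3 neighbours < 2, below threshold.
Round 3 — no new panics; cascade stops.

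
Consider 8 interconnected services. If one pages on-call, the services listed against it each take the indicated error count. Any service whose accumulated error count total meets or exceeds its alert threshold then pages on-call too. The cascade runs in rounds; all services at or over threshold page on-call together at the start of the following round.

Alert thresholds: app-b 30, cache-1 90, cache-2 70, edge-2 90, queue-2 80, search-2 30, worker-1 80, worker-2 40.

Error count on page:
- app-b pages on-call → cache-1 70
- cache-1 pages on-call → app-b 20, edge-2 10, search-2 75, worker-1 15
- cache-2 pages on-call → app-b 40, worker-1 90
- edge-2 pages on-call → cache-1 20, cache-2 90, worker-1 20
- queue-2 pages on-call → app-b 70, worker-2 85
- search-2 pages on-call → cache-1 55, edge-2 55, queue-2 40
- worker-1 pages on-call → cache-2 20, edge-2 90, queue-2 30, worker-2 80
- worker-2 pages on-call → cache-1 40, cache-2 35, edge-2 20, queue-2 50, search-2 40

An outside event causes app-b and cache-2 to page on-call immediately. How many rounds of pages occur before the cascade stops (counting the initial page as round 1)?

4

Round 1 — app-b, cache-2 page on-call (initial).
  cache-1: +70 → 70 < 90
  worker-1: +90 → 90 ≥ 80
Round 2 — worker-1 pages on-call.
  edge-2: +90 → 90 ≥ 90
  queue-2: +30 → 30 < 80
  worker-2: +80 → 80 ≥ 40
Round 3 — edge-2, worker-2 page on-call.
  cache-1: +20+40 → 130 ≥ 90
  queue-2: +50 → 80 ≥ 80
  search-2: +40 → 40 ≥ 30
Round 4 — cache-1, queue-2, search-2 page on-call.
No further pages.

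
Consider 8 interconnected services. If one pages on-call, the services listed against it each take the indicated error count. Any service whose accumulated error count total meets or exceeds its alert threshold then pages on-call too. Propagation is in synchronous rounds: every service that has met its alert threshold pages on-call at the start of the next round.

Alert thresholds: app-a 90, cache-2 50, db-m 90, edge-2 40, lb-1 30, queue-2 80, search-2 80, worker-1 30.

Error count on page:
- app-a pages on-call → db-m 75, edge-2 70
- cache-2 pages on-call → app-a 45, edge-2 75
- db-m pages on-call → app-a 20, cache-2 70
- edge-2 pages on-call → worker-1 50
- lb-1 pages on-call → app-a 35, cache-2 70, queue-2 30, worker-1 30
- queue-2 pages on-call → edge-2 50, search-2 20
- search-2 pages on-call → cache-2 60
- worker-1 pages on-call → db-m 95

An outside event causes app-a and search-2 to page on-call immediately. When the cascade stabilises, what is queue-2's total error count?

0

Round 1 — app-a, search-2 page on-call (initial).
  cache-2: +60 → 60 ≥ 50
  db-m: +75 → 75 < 90
  edge-2: +70 → 70 ≥ 40
Round 2 — cache-2, edge-2 page on-call.
  worker-1: +50 → 50 ≥ 30
Round 3 — worker-1 pages on-call.
  db-m: +95 → 170 ≥ 90
Round 4 — db-m pages on-call.
No further pages.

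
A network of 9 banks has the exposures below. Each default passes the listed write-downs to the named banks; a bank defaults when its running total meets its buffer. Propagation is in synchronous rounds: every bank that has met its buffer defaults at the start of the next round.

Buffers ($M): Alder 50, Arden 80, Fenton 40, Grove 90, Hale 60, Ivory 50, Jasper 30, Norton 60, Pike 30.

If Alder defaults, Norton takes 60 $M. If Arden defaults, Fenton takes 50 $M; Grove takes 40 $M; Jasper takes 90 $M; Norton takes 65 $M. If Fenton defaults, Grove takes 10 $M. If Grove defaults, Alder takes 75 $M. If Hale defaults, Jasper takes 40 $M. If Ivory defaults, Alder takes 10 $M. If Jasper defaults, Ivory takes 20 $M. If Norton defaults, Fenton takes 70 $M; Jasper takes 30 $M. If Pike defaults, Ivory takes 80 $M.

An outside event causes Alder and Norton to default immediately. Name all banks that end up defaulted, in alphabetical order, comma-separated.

Alder, Fenton, Jasper, Norton

Round 1 — Alder, Norton default (initial).
  Fenton: +70 → 70 ≥ 40
  Jasper: +30 → 30 ≥ 30
Round 2 — Fenton, Jasper default.
  Grove: +10 → 10 < 90
  Ivory: +20 → 20 < 50
No further defaults.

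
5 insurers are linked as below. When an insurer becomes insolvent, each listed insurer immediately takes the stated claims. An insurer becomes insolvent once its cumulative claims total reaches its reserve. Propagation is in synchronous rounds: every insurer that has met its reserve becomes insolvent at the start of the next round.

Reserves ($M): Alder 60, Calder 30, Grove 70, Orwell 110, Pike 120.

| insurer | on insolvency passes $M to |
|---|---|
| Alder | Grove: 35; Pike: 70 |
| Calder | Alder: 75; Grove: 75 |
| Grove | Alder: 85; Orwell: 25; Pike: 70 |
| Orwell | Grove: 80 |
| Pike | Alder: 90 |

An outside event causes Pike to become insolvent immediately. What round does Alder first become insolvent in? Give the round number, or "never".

2

Round 1 — Pike becomes insolvent (initial).
  Alder: +90 → 90 ≥ 60
Round 2 — Alder becomes insolvent.
  Grove: +35 → 35 < 70
No further insolvencies.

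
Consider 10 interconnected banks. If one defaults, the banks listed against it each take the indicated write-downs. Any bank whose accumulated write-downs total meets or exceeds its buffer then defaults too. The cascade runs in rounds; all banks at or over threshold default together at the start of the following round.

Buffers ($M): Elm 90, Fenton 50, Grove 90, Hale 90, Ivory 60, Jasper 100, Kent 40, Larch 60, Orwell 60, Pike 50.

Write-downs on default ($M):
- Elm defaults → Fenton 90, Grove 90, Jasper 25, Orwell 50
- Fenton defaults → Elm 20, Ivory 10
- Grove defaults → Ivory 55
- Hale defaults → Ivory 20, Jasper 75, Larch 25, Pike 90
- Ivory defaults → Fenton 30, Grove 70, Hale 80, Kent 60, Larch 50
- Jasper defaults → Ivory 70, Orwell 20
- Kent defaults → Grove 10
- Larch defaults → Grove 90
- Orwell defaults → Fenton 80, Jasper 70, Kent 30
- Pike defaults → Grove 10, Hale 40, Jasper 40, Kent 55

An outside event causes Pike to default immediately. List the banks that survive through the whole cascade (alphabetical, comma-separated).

Round 1 — Pike defaults (initial).
  Grove: +10 → 10 < 90
  Hale: +40 → 40 < 90
  Jasper: +40 → 40 < 100
  Kent: +55 → 55 ≥ 40
Round 2 — Kent defaults.
  Grove: +10 → 20 < 90
No further defaults.

Elm, Fenton, Grove, Hale, Ivory, Jasper, Larch, Orwell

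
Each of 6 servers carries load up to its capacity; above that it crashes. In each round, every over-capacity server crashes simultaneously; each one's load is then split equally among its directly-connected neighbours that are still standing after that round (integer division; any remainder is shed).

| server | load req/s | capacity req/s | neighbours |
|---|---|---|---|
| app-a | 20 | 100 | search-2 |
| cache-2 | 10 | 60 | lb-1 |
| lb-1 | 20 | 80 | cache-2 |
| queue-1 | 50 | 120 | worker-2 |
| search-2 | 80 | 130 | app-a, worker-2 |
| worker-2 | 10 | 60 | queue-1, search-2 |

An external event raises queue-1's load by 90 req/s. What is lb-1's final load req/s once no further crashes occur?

20

Round 1 — queue-1 at 140 > 120. queue-1 crashes.
  queue-1 sheds 140 req/s to worker-2: 140 each.
    worker-2: 10+140 = 150 > 60
Round 2 — worker-2 crashes.
  worker-2 sheds 150 req/s to search-2: 150 each.
    search-2: 80+150 = 230 > 130
Round 3 — search-2 crashes.
  search-2 sheds 230 req/s to app-a: 230 each.
    app-a: 20+230 = 250 > 100
Round 4 — app-a crashes.
  app-a sheds 250 req/s: no online neighbours, lost.
No further crashes.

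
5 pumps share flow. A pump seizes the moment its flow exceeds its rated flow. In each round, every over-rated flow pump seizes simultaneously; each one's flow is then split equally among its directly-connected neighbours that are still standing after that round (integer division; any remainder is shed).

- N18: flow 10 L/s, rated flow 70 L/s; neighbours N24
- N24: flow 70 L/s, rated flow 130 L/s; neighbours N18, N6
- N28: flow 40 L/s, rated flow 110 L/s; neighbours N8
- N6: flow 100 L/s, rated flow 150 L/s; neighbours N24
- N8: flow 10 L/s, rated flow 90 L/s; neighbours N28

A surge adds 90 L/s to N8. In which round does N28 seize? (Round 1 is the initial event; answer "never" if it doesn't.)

Round 1 — N8 at 100 > 90. N8 seizes.
  N8 sheds 100 L/s to N28: 100 each.
    N28: 40+100 = 140 > 110
Round 2 — N28 seizes.
  N28 sheds 140 L/s: no online neighbours, lost.
No further seizures.

2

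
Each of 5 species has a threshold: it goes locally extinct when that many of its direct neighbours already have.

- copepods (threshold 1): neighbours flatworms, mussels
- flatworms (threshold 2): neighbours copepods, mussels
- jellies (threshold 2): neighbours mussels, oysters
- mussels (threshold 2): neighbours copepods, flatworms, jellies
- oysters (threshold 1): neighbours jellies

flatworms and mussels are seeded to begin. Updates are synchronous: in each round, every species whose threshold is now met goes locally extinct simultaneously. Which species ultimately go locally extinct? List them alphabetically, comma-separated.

Round 1 — flatworms, mussels go locally extinct (initial).
Round 2 — checking thresholds:
  copepods: 2 of 2 neighbours ≥ 1, goes locally extinct.
  jellies: 1 of 2 neighbours < 2, not yet.
Round 3 — no new extinctions; cascade stops.

copepods, flatworms, mussels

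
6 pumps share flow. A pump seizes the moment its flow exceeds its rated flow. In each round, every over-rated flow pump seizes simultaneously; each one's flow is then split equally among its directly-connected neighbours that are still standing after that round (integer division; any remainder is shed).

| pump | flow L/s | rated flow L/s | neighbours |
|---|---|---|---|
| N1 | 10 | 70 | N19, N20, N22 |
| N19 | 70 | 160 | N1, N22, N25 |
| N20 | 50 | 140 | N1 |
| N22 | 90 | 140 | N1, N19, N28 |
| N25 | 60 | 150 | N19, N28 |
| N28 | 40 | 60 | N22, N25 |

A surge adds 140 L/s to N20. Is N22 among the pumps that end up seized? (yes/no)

Round 1 — N20 at 190 > 140. N20 seizes.
  N20 sheds 190 L/s to N1: 190 each.
    N1: 10+190 = 200 > 70
Round 2 — N1 seizes.
  N1 sheds 200 L/s to N19, N22: 100 each.
    N19: 70+100 = 170 > 160
    N22: 90+100 = 190 > 140
Round 3 — N19, N22 seize.
  N19 sheds 170 L/s to N25: 170 each.
    N25: 60+170 = 230 > 150
  N22 sheds 190 L/s to N28: 190 each.
    N28: 40+190 = 230 > 60
Round 4 — N25, N28 seize.
  N25 sheds 230 L/s: no online neighbours, lost.
  N28 sheds 230 L/s: no online neighbours, lost.
No further seizures.

yes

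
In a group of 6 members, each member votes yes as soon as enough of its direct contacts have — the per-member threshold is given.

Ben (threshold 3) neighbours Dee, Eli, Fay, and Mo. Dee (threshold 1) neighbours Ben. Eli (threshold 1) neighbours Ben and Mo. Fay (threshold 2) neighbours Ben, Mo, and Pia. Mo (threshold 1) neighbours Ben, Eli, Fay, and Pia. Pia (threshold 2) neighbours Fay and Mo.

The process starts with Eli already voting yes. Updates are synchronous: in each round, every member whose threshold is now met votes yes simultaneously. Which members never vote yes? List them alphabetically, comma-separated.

Ben, Dee, Fay, Pia

Round 1 — Eli votes yes (initial).
Round 2 — checking thresholds:
  Ben: 1 of 4 neighbours < 3, not yet.
  Mo: 1 of 4 neighbours ≥ 1, votes yes.
Round 3 — no new yes votes; cascade stops.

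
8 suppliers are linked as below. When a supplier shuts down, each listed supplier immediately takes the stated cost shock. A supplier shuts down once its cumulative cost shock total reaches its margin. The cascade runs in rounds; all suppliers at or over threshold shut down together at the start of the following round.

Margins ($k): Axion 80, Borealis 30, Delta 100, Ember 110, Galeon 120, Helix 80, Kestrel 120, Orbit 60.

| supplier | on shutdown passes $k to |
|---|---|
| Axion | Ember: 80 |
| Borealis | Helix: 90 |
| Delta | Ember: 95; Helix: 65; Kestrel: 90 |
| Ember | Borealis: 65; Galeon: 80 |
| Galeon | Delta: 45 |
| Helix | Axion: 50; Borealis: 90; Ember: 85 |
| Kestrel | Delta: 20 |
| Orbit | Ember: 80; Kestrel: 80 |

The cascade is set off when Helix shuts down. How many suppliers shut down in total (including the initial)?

Round 1 — Helix shuts down (initial).
  Axion: +50 → 50 < 80
  Borealis: +90 → 90 ≥ 30
  Ember: +85 → 85 < 110
Round 2 — Borealis shuts down.
No further shutdowns.

2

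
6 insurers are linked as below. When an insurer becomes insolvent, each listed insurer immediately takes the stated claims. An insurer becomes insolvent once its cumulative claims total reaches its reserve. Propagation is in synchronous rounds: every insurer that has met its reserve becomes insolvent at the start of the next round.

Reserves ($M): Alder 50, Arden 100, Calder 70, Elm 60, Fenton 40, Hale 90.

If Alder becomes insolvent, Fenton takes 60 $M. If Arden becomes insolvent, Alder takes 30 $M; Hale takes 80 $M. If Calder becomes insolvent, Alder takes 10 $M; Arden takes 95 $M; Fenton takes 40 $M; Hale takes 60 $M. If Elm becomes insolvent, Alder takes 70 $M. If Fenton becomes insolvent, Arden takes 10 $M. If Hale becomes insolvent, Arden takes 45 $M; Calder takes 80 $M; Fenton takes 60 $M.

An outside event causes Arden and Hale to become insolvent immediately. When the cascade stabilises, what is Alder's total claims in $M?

Round 1 — Arden, Hale become insolvent (initial).
  Alder: +30 → 30 < 50
  Calder: +80 → 80 ≥ 70
  Fenton: +60 → 60 ≥ 40
Round 2 — Calder, Fenton become insolvent.
  Alder: +10 → 40 < 50
No further insolvencies.

40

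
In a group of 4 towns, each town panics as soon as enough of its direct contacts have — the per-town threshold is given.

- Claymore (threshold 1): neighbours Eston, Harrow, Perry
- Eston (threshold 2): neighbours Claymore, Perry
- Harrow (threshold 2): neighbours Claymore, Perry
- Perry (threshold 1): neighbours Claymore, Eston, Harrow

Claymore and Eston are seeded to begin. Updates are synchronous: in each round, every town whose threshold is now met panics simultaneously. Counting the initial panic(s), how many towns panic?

4

Round 1 — Claymore, Eston panic (initial).
Round 2 — checking thresholds:
  Harrow: 1 of 2 neighbours < 2, not yet.
  Perry: 2 of 3 neighbours ≥ 1, panics.
Round 3 — checking thresholds:
  Harrow: 2 of 2 neighbours ≥ 2, panics.
Round 4 — no new panics; cascade stops.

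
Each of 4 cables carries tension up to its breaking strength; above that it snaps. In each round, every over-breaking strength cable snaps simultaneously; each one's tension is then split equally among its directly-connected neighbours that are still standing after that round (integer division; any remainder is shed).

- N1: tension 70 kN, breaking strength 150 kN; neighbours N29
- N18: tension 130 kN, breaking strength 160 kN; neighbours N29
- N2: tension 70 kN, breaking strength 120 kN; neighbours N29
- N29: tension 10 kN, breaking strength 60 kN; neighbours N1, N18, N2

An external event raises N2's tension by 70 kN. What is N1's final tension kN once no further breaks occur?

Round 1 — N2 at 140 > 120. N2 snaps.
  N2 sheds 140 kN to N29: 140 each.
    N29: 10+140 = 150 > 60
Round 2 — N29 snaps.
  N29 sheds 150 kN to N1, N18: 75 each.
    N1: 70+75 = 145 ≤ 150
    N18: 130+75 = 205 > 160
Round 3 — N18 snaps.
  N18 sheds 205 kN: no online neighbours, lost.
No further breaks.

145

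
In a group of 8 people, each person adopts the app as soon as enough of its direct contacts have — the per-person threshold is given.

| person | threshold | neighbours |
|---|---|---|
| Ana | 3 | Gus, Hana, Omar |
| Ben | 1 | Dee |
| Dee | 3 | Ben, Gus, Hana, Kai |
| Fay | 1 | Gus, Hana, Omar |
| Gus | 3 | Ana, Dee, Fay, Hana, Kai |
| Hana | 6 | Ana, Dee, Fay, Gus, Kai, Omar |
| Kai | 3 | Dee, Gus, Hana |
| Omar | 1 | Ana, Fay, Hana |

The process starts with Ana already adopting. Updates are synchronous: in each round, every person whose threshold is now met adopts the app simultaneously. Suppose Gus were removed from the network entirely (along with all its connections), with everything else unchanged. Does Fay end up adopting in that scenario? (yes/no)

With Gus removed:
Round 1 — Ana adopts the app (initial).
Round 2 — checking thresholds:
  Hana: 1 of 5 neighbours < 6, below threshold.
  Omar: 1 of 3 neighbours ≥ 1, adopts the app.
Round 3 — checking thresholds:
  Fay: 1 of 2 neighbours ≥ 1, adopts the app.
  Hana: 2 of 5 neighbours < 6, below threshold.
Round 4 — no new adoptions; cascade stops.

yes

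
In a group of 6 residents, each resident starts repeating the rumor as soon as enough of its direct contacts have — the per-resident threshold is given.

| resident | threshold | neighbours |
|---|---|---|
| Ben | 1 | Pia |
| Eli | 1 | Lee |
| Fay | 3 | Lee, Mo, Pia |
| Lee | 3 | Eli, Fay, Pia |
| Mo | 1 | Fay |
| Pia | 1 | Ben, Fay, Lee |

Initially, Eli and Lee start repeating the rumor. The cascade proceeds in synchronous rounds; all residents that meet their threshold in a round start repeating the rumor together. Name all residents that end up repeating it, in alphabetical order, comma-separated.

Ben, Eli, Lee, Pia

Round 1 — Eli, Lee start repeating the rumor (initial).
Round 2 — checking thresholds:
  Fay: 1 of 3 neighbours < 3, holds.
  Pia: 1 of 3 neighbours ≥ 1, starts repeating the rumor.
Round 3 — checking thresholds:
  Ben: 1 of 1 neighbours ≥ 1, starts repeating the rumor.
  Fay: 2 of 3 neighbours < 3, holds.
Round 4 — no new spreads; cascade stops.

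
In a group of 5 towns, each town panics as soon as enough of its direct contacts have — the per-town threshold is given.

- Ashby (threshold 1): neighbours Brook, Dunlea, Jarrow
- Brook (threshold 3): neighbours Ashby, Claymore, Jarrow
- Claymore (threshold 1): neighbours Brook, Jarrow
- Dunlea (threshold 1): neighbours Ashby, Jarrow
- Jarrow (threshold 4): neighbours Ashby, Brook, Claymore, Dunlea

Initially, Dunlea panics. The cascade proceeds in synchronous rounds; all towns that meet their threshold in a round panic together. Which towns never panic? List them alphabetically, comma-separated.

Round 1 — Dunlea panics (initial).
Round 2 — checking thresholds:
  Ashby: 1 of 3 neighbours ≥ 1, panics.
  Jarrow: 1 of 4 neighbours < 4, not yet.
Round 3 — no new panics; cascade stops.

Brook, Claymore, Jarrow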